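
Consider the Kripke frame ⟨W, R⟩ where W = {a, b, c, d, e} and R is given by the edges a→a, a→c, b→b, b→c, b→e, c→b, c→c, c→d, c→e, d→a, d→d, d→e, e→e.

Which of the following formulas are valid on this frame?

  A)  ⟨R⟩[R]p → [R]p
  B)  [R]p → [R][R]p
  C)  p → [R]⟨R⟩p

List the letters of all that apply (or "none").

R is not symmetric: a R c but not c R a.
R is not transitive: a R c and c R b but not a R b.
R is not euclidean: a R c and a R a but not c R a.
(A) the dual of axiom 5: valid iff R is euclidean. R is not euclidean — not valid.
(B) [R]p → [R][R]p is axiom 4, which corresponds to transitivity. R is not transitive — not valid.
(C) p → [R]⟨R⟩p is axiom B; it is valid on a frame exactly when R is symmetric. R is not symmetric, so not valid.

none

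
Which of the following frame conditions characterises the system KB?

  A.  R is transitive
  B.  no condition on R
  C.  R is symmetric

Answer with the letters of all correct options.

C

(A) this class determines K4, not KB.
(B) this class determines K, not KB.
(C) KB is sound and complete for exactly this class.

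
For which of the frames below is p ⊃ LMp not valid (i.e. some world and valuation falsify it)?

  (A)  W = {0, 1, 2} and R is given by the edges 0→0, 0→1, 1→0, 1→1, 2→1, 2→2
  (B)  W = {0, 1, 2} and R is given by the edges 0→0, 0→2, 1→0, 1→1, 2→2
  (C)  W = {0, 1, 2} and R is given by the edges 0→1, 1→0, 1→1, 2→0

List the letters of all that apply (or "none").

A, B, C

The schema p ⊃ LMp is axiom B; it is valid on a frame iff R is symmetric.
(A) R is not symmetric (2 R 1 but not 1 R 2), so the schema fails here.
(B) R is not symmetric (0 R 2 but not 2 R 0), so the schema fails here.
(C) R is not symmetric (2 R 0 but not 0 R 2), so the schema fails here.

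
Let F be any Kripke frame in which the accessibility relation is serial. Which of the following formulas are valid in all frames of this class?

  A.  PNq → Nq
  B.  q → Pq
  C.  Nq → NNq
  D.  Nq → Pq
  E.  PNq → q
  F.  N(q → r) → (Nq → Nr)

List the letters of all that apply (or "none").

D, F

(A) the dual of axiom 5: valid iff R is euclidean. Such an R need not be euclidean — not valid.
(B) the dual of axiom T: valid iff R is reflexive. Such an R need not be reflexive — not valid.
(C) Nq → NNq is axiom 4, which corresponds to transitivity. Such an R need not be transitive — not valid.
(D) Nq → Pq (axiom D) characterises the serial frames. Every such R is serial — valid.
(E) PNq → q (the dual of axiom B) characterises the symmetric frames. Such an R need not be symmetric — not valid.
(F) N(q → r) → (Nq → Nr) is axiom K, valid on every Kripke frame — valid.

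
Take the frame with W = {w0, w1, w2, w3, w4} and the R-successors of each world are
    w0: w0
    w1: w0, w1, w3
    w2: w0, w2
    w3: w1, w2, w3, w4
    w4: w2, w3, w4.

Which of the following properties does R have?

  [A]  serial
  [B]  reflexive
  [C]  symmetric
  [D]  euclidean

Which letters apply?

(A) serial: every world has an R-successor.
(B) reflexive: each world relates to itself.
(C) not symmetric: w1 R w0 but not w0 R w1.
(D) not euclidean: w1 R w0 and w1 R w1 but not w0 R w1.

A, B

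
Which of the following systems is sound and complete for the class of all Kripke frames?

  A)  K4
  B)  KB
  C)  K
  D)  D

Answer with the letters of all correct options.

C

(A) K4 is determined by the class of transitive frames.
(B) KB is determined by the class of symmetric frames.
(C) K is determined by exactly this class.
(D) D is determined by the class of serial frames.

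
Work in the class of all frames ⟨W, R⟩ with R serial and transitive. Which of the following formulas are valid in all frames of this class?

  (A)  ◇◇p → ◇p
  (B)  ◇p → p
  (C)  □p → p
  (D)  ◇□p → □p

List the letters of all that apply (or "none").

A

(A) the dual of axiom 4: valid iff R is transitive. Every such R is transitive — valid.
(B) ◇p → p is the converse of T; it holds exactly when R ⊆ identity. Such an R need not be a subset of the identity — not valid.
(C) axiom T: valid iff R is reflexive. Such an R need not be reflexive — not valid.
(D) the dual of axiom 5: valid iff R is euclidean. Such an R need not be euclidean — not valid.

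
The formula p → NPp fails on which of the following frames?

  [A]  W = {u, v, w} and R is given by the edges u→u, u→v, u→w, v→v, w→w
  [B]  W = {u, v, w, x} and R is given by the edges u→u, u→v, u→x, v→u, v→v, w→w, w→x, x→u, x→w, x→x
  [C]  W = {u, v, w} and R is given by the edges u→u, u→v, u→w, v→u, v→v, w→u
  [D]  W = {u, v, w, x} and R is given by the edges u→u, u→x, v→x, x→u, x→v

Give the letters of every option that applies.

A

The schema p → NPp is axiom B; it is valid on a frame iff R is symmetric.
(A) R is not symmetric (u R v but not v R u), so the schema fails here.
(B) R is symmetric (every R-edge is matched by its reverse), so the schema is valid here.
(C) R is symmetric (every R-edge is matched by its reverse), so the schema is valid here.
(D) R is symmetric (every R-edge is matched by its reverse), so the schema is valid here.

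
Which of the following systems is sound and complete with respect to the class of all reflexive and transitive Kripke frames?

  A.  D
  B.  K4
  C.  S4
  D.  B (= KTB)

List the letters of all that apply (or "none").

(A) D is determined by the class of serial frames.
(B) K4 is determined by the class of transitive frames.
(C) S4 is determined by exactly this class.
(D) B (= KTB) is determined by the class of reflexive and symmetric frames.

C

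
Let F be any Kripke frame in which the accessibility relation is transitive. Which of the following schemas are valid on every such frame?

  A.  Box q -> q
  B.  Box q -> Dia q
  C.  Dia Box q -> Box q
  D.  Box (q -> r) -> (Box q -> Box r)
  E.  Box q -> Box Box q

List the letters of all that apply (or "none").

(A) Box q -> q is axiom T, which corresponds to reflexivity. Such an R need not be reflexive — not valid.
(B) Box q -> Dia q (axiom D) characterises the serial frames. Such an R need not be serial — not valid.
(C) the dual of axiom 5: valid iff R is euclidean. Such an R need not be euclidean — not valid.
(D) Box (q -> r) -> (Box q -> Box r) is axiom K, valid on every Kripke frame — valid.
(E) Box q -> Box Box q is axiom 4, which corresponds to transitivity. Every such R is transitive — valid.

D, E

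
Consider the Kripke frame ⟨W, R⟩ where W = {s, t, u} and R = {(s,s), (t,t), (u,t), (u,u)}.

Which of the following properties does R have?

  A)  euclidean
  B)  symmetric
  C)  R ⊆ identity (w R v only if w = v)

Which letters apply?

(A) not euclidean: u R t and u R u but not t R u.
(B) not symmetric: u R t but not t R u.
(C) not ⊆ identity: u R t with u ≠ t.

none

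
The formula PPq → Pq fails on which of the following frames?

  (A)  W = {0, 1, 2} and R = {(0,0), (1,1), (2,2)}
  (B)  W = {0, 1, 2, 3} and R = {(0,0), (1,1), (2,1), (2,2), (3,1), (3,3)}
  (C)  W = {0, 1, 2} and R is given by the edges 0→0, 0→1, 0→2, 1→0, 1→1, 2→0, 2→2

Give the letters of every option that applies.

The schema PPq → Pq is the dual of axiom 4; it is valid on a frame iff R is transitive.
(A) R is transitive (R is closed under composition), so the schema is valid here.
(B) R is transitive (R is closed under composition), so the schema is valid here.
(C) R is not transitive (1 R 0 and 0 R 2 but not 1 R 2), so the schema fails here.

C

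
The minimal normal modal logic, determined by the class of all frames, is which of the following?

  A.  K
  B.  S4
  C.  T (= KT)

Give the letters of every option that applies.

(A) K is determined by exactly this class.
(B) S4 is determined by the class of reflexive and transitive frames.
(C) T (= KT) is determined by the class of reflexive frames.

A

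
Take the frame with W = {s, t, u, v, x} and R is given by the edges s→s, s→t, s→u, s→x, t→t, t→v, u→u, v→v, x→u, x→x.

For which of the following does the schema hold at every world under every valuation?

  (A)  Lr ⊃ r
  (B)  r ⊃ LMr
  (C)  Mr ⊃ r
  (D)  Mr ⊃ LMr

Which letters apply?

R is reflexive: each world relates to itself.
R is not symmetric: s R t but not t R s.
R is not euclidean: s R t and s R s but not t R s.
R is not a subset of the identity: s R t with s ≠ t.
(A) Lr ⊃ r (axiom T) characterises the reflexive frames. R is reflexive — valid.
(B) axiom B: valid iff R is symmetric. R is not symmetric — not valid.
(C) Mr ⊃ r is valid only on frames where every R-edge is a self-loop. Here R ⊄ identity — not valid.
(D) axiom 5: valid iff R is euclidean. R is not euclidean — not valid.

A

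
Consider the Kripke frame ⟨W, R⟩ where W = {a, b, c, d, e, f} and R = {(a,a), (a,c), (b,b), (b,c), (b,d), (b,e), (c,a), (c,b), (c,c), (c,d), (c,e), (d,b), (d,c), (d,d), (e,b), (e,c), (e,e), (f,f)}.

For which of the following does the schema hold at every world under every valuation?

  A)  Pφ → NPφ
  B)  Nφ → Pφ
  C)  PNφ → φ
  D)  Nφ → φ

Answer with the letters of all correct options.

R is reflexive: each world relates to itself.
R is symmetric: every R-edge is matched by its reverse.
R is not euclidean: b R d and b R e but not d R e.
R is serial: every world has an R-successor.
(A) Pφ → NPφ is axiom 5, which corresponds to the euclidean property. R is not euclidean — not valid.
(B) axiom D: valid iff R is serial. R is serial — valid.
(C) PNφ → φ (the dual of axiom B) characterises the symmetric frames. R is symmetric — valid.
(D) Nφ → φ (axiom T) characterises the reflexive frames. R is reflexive — valid.

B, C, D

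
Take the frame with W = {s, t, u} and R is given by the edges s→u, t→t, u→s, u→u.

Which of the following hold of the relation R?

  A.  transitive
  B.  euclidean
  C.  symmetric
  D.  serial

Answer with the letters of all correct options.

C, D

(A) not transitive: s R u and u R s but not s R s.
(B) not euclidean: u R s and u R s but not s R s.
(C) symmetric: every R-edge is matched by its reverse.
(D) serial: every world has an R-successor.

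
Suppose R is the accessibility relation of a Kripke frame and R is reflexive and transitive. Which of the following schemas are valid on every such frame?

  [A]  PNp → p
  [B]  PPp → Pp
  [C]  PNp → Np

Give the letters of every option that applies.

Reflexive relations are serial.
(A) PNp → p is the dual of axiom B, which corresponds to symmetry. Such an R need not be symmetric — not valid.
(B) PPp → Pp is the dual of axiom 4; it is valid on a frame exactly when R is transitive. Every such R is transitive, so valid.
(C) PNp → Np (the dual of axiom 5) characterises the euclidean frames. Such an R need not be euclidean — not valid.

B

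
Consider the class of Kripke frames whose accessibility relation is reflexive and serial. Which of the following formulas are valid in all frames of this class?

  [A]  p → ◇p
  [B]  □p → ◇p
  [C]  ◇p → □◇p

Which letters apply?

A, B

(A) the dual of axiom T: valid iff R is reflexive. Every such R is reflexive — valid.
(B) □p → ◇p is axiom D, which corresponds to seriality. Every such R is serial — valid.
(C) ◇p → □◇p is axiom 5; it is valid on a frame exactly when R is euclidean. Such an R need not be euclidean, so not valid.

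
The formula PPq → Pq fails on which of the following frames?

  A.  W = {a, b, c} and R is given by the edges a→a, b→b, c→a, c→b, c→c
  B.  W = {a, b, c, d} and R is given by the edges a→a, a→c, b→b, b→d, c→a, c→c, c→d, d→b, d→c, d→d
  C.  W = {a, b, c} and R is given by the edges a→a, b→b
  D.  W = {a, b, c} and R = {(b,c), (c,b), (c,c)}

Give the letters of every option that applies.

B, D

The schema PPq → Pq is the dual of axiom 4; it is valid on a frame iff R is transitive.
(A) R is transitive (R is closed under composition), so the schema is valid here.
(B) R is not transitive (a R c and c R d but not a R d), so the schema fails here.
(C) R is transitive (R is closed under composition), so the schema is valid here.
(D) R is not transitive (b R c and c R b but not b R b), so the schema fails here.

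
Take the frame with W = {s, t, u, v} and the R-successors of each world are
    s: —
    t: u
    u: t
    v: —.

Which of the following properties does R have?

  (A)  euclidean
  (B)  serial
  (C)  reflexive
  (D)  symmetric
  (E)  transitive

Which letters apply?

(A) not euclidean: t R u and t R u but not u R u.
(B) not serial: s has no R-successor.
(C) not reflexive: not s R s.
(D) symmetric: every R-edge is matched by its reverse.
(E) not transitive: t R u and u R t but not t R t.

D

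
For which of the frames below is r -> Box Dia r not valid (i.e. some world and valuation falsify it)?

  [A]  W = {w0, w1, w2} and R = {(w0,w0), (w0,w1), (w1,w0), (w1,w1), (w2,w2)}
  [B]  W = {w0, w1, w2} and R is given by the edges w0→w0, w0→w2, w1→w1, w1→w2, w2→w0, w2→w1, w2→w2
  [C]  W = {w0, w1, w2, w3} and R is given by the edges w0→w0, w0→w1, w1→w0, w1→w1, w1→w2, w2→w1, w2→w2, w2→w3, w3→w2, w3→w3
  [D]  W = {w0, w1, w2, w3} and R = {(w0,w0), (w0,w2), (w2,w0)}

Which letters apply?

The schema r -> Box Dia r is axiom B; it is valid on a frame iff R is symmetric.
(A) R is symmetric (every R-edge is matched by its reverse), so the schema is valid here.
(B) R is symmetric (every R-edge is matched by its reverse), so the schema is valid here.
(C) R is symmetric (every R-edge is matched by its reverse), so the schema is valid here.
(D) R is symmetric (every R-edge is matched by its reverse), so the schema is valid here.

none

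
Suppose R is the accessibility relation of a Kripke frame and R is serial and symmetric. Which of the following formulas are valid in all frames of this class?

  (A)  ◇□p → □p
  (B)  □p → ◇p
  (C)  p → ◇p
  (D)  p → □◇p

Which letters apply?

(A) ◇□p → □p is the dual of axiom 5; it is valid on a frame exactly when R is euclidean. Such an R need not be euclidean, so not valid.
(B) □p → ◇p is axiom D; it is valid on a frame exactly when R is serial. Every such R is serial, so valid.
(C) p → ◇p is the dual of axiom T, which corresponds to reflexivity. Such an R need not be reflexive — not valid.
(D) p → □◇p is axiom B, which corresponds to symmetry. Every such R is symmetric — valid.

B, D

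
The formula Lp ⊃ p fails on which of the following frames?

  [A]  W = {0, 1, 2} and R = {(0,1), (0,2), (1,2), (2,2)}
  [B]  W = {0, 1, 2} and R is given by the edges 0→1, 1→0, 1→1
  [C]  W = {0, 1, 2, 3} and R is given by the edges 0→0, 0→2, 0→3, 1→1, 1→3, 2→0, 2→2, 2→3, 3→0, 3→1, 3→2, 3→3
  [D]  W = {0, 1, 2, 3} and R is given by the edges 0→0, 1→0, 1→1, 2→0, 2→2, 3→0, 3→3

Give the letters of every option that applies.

A, B

The schema Lp ⊃ p is axiom T; it is valid on a frame iff R is reflexive.
(A) R is not reflexive (not 0 R 0), so the schema fails here.
(B) R is not reflexive (not 0 R 0), so the schema fails here.
(C) R is reflexive (each world relates to itself), so the schema is valid here.
(D) R is reflexive (each world relates to itself), so the schema is valid here.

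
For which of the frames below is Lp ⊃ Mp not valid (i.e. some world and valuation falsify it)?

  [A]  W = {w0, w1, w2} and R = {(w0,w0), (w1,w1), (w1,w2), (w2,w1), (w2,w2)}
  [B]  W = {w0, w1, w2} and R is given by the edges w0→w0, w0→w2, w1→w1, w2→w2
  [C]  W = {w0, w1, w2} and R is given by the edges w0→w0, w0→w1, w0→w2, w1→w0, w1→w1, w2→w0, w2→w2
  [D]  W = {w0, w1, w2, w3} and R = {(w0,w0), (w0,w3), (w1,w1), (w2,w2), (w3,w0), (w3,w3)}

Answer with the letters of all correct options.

none

The schema Lp ⊃ Mp is axiom D; it is valid on a frame iff R is serial.
(A) R is serial (every world has an R-successor), so the schema is valid here.
(B) R is serial (every world has an R-successor), so the schema is valid here.
(C) R is serial (every world has an R-successor), so the schema is valid here.
(D) R is serial (every world has an R-successor), so the schema is valid here.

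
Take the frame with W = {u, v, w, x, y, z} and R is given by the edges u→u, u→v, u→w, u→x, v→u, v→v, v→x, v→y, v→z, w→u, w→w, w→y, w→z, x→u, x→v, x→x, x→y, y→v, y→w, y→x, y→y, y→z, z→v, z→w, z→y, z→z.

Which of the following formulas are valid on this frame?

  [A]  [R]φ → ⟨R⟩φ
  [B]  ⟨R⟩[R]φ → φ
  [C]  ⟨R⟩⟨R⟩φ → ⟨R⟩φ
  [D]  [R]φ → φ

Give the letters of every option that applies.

R is reflexive: each world relates to itself.
R is symmetric: every R-edge is matched by its reverse.
R is not transitive: u R v and v R y but not u R y.
R is serial: every world has an R-successor.
(A) [R]φ → ⟨R⟩φ is axiom D, which corresponds to seriality. R is serial — valid.
(B) ⟨R⟩[R]φ → φ (the dual of axiom B) characterises the symmetric frames. R is symmetric — valid.
(C) ⟨R⟩⟨R⟩φ → ⟨R⟩φ is the dual of axiom 4; it is valid on a frame exactly when R is transitive. R is not transitive, so not valid.
(D) axiom T: valid iff R is reflexive. R is reflexive — valid.

A, B, D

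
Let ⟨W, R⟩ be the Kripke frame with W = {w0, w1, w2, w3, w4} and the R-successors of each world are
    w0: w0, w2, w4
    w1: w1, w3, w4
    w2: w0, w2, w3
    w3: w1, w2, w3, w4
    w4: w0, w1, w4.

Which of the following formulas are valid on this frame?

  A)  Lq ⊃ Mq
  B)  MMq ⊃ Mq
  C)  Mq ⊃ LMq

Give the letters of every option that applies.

R is not transitive: w0 R w2 and w2 R w3 but not w0 R w3.
R is not euclidean: w0 R w2 and w0 R w4 but not w2 R w4.
R is serial: every world has an R-successor.
(A) Lq ⊃ Mq is axiom D; it is valid on a frame exactly when R is serial. R is serial, so valid.
(B) the dual of axiom 4: valid iff R is transitive. R is not transitive — not valid.
(C) Mq ⊃ LMq is axiom 5, which corresponds to the euclidean property. R is not euclidean — not valid.

A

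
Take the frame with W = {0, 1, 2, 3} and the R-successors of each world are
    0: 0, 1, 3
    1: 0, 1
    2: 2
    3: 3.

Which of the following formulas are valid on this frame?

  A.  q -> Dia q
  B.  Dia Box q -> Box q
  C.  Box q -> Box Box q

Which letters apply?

A

R is reflexive: each world relates to itself.
R is not transitive: 1 R 0 and 0 R 3 but not 1 R 3.
R is not euclidean: 0 R 1 and 0 R 3 but not 1 R 3.
(A) q -> Dia q (the dual of axiom T) characterises the reflexive frames. R is reflexive — valid.
(B) Dia Box q -> Box q is the dual of axiom 5; it is valid on a frame exactly when R is euclidean. R is not euclidean, so not valid.
(C) Box q -> Box Box q (axiom 4) characterises the transitive frames. R is not transitive — not valid.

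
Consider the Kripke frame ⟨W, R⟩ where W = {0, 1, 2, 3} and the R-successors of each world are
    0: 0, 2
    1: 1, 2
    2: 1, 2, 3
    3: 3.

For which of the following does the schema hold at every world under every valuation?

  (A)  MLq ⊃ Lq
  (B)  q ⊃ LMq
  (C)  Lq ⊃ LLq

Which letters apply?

R is not symmetric: 0 R 2 but not 2 R 0.
R is not transitive: 0 R 2 and 2 R 1 but not 0 R 1.
R is not euclidean: 0 R 2 and 0 R 0 but not 2 R 0.
(A) MLq ⊃ Lq is the dual of axiom 5; it is valid on a frame exactly when R is euclidean. R is not euclidean, so not valid.
(B) q ⊃ LMq (axiom B) characterises the symmetric frames. R is not symmetric — not valid.
(C) Lq ⊃ LLq is axiom 4, which corresponds to transitivity. R is not transitive — not valid.

none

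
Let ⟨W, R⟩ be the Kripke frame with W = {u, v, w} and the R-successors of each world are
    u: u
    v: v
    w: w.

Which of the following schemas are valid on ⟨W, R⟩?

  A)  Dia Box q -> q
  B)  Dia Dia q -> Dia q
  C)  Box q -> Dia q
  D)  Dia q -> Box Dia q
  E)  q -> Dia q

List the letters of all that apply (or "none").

R is reflexive: each world relates to itself.
R is symmetric: every R-edge is matched by its reverse.
R is transitive: R is closed under composition.
R is euclidean: any two R-successors of the same world are R-related.
R is serial: every world has an R-successor.
(A) the dual of axiom B: valid iff R is symmetric. R is symmetric — valid.
(B) Dia Dia q -> Dia q is the dual of axiom 4; it is valid on a frame exactly when R is transitive. R is transitive, so valid.
(C) Box q -> Dia q is axiom D, which corresponds to seriality. R is serial — valid.
(D) Dia q -> Box Dia q is axiom 5; it is valid on a frame exactly when R is euclidean. R is euclidean, so valid.
(E) q -> Dia q is the dual of axiom T, which corresponds to reflexivity. R is reflexive — valid.

A, B, C, D, E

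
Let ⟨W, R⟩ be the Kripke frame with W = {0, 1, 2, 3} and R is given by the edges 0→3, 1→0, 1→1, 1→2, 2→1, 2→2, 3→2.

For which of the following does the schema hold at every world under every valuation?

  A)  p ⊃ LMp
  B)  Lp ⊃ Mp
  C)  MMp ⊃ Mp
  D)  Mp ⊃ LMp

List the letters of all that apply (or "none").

R is not symmetric: 0 R 3 but not 3 R 0.
R is not transitive: 0 R 3 and 3 R 2 but not 0 R 2.
R is not euclidean: 1 R 0 and 1 R 1 but not 0 R 1.
R is serial: every world has an R-successor.
(A) p ⊃ LMp is axiom B; it is valid on a frame exactly when R is symmetric. R is not symmetric, so not valid.
(B) Lp ⊃ Mp is axiom D, which corresponds to seriality. R is serial — valid.
(C) MMp ⊃ Mp (the dual of axiom 4) characterises the transitive frames. R is not transitive — not valid.
(D) Mp ⊃ LMp is axiom 5; it is valid on a frame exactly when R is euclidean. R is not euclidean, so not valid.

B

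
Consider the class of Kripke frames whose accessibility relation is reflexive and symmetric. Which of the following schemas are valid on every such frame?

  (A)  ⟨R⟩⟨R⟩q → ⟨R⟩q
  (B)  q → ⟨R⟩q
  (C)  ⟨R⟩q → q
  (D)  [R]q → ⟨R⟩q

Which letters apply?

Reflexive relations are serial.
(A) ⟨R⟩⟨R⟩q → ⟨R⟩q is the dual of axiom 4, which corresponds to transitivity. Such an R need not be transitive — not valid.
(B) q → ⟨R⟩q is the dual of axiom T; it is valid on a frame exactly when R is reflexive. Every such R is reflexive, so valid.
(C) ⟨R⟩q → q is the converse of T; it holds exactly when R ⊆ identity. Such an R need not be a subset of the identity — not valid.
(D) [R]q → ⟨R⟩q is axiom D, which corresponds to seriality. Every such R is serial — valid.

B, D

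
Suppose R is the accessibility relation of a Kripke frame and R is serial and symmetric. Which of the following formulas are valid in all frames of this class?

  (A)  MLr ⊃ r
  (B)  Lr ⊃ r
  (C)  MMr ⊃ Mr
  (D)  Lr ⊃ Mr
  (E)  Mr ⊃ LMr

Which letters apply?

A, D

(A) MLr ⊃ r is the dual of axiom B; it is valid on a frame exactly when R is symmetric. Every such R is symmetric, so valid.
(B) axiom T: valid iff R is reflexive. Such an R need not be reflexive — not valid.
(C) the dual of axiom 4: valid iff R is transitive. Such an R need not be transitive — not valid.
(D) axiom D: valid iff R is serial. Every such R is serial — valid.
(E) axiom 5: valid iff R is euclidean. Such an R need not be euclidean — not valid.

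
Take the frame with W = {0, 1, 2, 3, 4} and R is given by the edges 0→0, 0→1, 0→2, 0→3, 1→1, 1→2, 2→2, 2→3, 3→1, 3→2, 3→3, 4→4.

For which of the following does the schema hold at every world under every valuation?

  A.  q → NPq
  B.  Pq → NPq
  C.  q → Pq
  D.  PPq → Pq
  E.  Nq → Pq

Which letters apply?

C, E

R is reflexive: each world relates to itself.
R is not symmetric: 0 R 1 but not 1 R 0.
R is not transitive: 1 R 2 and 2 R 3 but not 1 R 3.
R is not euclidean: 0 R 1 and 0 R 0 but not 1 R 0.
R is serial: every world has an R-successor.
(A) q → NPq (axiom B) characterises the symmetric frames. R is not symmetric — not valid.
(B) axiom 5: valid iff R is euclidean. R is not euclidean — not valid.
(C) q → Pq is the dual of axiom T, which corresponds to reflexivity. R is reflexive — valid.
(D) PPq → Pq is the dual of axiom 4, which corresponds to transitivity. R is not transitive — not valid.
(E) Nq → Pq is axiom D, which corresponds to seriality. R is serial — valid.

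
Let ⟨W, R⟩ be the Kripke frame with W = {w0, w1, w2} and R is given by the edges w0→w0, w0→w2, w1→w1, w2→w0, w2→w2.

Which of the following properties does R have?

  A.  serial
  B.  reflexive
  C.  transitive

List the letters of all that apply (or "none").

A, B, C

(A) serial: every world has an R-successor.
(B) reflexive: each world relates to itself.
(C) transitive: R is closed under composition.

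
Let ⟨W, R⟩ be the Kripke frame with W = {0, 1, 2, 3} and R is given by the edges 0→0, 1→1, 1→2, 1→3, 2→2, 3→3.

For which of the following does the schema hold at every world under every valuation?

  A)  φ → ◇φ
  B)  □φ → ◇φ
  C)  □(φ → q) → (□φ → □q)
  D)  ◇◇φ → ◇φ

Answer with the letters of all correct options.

R is reflexive: each world relates to itself.
R is transitive: R is closed under composition.
R is serial: every world has an R-successor.
(A) the dual of axiom T: valid iff R is reflexive. R is reflexive — valid.
(B) □φ → ◇φ is axiom D; it is valid on a frame exactly when R is serial. R is serial, so valid.
(C) □(φ → q) → (□φ → □q) is the K axiom; it holds on all frames — valid.
(D) ◇◇φ → ◇φ is the dual of axiom 4, which corresponds to transitivity. R is transitive — valid.

A, B, C, D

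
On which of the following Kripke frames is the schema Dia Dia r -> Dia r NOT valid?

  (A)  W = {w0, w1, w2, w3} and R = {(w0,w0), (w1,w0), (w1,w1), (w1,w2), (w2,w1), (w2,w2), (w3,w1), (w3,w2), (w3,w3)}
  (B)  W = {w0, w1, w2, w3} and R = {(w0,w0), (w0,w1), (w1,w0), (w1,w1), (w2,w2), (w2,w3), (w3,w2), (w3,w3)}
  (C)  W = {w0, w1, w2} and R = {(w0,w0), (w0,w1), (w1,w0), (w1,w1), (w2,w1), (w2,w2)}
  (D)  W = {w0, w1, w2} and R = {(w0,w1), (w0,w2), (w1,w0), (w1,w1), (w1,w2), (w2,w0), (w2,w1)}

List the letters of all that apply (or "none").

A, C, D

The schema Dia Dia r -> Dia r is the dual of axiom 4; it is valid on a frame iff R is transitive.
(A) R is not transitive (w2 R w1 and w1 R w0 but not w2 R w0), so the schema fails here.
(B) R is transitive (R is closed under composition), so the schema is valid here.
(C) R is not transitive (w2 R w1 and w1 R w0 but not w2 R w0), so the schema fails here.
(D) R is not transitive (w0 R w1 and w1 R w0 but not w0 R w0), so the schema fails here.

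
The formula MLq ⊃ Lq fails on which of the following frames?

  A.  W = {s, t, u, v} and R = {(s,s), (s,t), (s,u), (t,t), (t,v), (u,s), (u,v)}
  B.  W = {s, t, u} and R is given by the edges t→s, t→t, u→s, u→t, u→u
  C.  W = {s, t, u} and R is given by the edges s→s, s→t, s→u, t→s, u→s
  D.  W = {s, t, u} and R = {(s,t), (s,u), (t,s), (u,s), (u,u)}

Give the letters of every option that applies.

The schema MLq ⊃ Lq is the dual of axiom 5; it is valid on a frame iff R is euclidean.
(A) R is not euclidean (s R t and s R s but not t R s), so the schema fails here.
(B) R is not euclidean (t R s and t R t but not s R t), so the schema fails here.
(C) R is not euclidean (s R t and s R u but not t R u), so the schema fails here.
(D) R is not euclidean (s R t and s R u but not t R u), so the schema fails here.

A, B, C, D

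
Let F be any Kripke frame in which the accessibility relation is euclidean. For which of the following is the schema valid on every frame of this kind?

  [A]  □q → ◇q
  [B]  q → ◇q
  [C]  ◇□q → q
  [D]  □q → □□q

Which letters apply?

none

(A) □q → ◇q is axiom D, which corresponds to seriality. Such an R need not be serial — not valid.
(B) q → ◇q is the dual of axiom T; it is valid on a frame exactly when R is reflexive. Such an R need not be reflexive, so not valid.
(C) ◇□q → q (the dual of axiom B) characterises the symmetric frames. Such an R need not be symmetric — not valid.
(D) axiom 4: valid iff R is transitive. Such an R need not be transitive — not valid.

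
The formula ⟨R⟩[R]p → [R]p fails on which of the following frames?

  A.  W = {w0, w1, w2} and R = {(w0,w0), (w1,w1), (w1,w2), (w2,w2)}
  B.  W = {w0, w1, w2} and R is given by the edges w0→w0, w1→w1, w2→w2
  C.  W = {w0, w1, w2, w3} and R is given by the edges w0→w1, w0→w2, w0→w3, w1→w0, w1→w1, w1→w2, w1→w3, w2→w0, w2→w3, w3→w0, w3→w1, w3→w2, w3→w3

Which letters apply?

The schema ⟨R⟩[R]p → [R]p is the dual of axiom 5; it is valid on a frame iff R is euclidean.
(A) R is not euclidean (w1 R w2 and w1 R w1 but not w2 R w1), so the schema fails here.
(B) R is euclidean (any two R-successors of the same world are R-related), so the schema is valid here.
(C) R is not euclidean (w0 R w2 and w0 R w1 but not w2 R w1), so the schema fails here.

A, C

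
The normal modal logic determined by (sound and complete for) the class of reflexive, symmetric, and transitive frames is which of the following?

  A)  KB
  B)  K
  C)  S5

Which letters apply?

C

(A) KB is determined by the class of symmetric frames.
(B) K is determined by the class of arbitrary frames.
(C) S5 is determined by exactly this class.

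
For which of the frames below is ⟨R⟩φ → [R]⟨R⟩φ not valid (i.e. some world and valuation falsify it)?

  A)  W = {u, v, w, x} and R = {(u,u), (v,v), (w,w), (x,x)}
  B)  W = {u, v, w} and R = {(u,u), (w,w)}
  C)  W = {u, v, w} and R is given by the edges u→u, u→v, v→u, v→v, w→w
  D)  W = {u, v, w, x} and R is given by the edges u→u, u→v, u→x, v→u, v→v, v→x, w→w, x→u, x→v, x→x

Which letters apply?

none

The schema ⟨R⟩φ → [R]⟨R⟩φ is axiom 5; it is valid on a frame iff R is euclidean.
(A) R is euclidean (any two R-successors of the same world are R-related), so the schema is valid here.
(B) R is euclidean (any two R-successors of the same world are R-related), so the schema is valid here.
(C) R is euclidean (any two R-successors of the same world are R-related), so the schema is valid here.
(D) R is euclidean (any two R-successors of the same world are R-related), so the schema is valid here.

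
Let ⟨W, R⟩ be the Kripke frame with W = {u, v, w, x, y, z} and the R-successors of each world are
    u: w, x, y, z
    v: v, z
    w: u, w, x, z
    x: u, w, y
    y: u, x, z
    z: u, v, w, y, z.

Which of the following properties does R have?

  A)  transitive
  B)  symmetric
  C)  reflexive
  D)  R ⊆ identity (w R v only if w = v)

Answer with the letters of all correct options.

(A) not transitive: u R w and w R u but not u R u.
(B) symmetric: every R-edge is matched by its reverse.
(C) not reflexive: not u R u.
(D) not ⊆ identity: u R w with u ≠ w.

B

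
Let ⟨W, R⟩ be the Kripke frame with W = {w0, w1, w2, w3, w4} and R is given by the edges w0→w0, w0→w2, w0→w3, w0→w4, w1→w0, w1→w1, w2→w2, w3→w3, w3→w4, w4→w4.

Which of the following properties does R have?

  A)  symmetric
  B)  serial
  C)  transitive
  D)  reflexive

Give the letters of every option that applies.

(A) not symmetric: w0 R w2 but not w2 R w0.
(B) serial: every world has an R-successor.
(C) not transitive: w1 R w0 and w0 R w2 but not w1 R w2.
(D) reflexive: each world relates to itself.

B, D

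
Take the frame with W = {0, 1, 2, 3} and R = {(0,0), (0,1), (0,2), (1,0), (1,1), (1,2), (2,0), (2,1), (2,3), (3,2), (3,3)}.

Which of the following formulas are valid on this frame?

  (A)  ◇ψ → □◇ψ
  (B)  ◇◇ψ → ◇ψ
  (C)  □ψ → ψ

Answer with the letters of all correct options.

none

R is not reflexive: not 2 R 2.
R is not transitive: 0 R 2 and 2 R 3 but not 0 R 3.
R is not euclidean: 2 R 0 and 2 R 3 but not 0 R 3.
(A) ◇ψ → □◇ψ is axiom 5; it is valid on a frame exactly when R is euclidean. R is not euclidean, so not valid.
(B) the dual of axiom 4: valid iff R is transitive. R is not transitive — not valid.
(C) □ψ → ψ (axiom T) characterises the reflexive frames. R is not reflexive — not valid.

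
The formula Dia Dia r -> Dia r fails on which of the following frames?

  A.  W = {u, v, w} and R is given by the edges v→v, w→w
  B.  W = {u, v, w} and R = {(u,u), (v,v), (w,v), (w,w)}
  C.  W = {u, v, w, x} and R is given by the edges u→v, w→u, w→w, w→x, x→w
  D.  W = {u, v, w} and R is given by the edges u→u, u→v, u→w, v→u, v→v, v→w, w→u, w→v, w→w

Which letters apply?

C

The schema Dia Dia r -> Dia r is the dual of axiom 4; it is valid on a frame iff R is transitive.
(A) R is transitive (R is closed under composition), so the schema is valid here.
(B) R is transitive (R is closed under composition), so the schema is valid here.
(C) R is not transitive (w R u and u R v but not w R v), so the schema fails here.
(D) R is transitive (R is closed under composition), so the schema is valid here.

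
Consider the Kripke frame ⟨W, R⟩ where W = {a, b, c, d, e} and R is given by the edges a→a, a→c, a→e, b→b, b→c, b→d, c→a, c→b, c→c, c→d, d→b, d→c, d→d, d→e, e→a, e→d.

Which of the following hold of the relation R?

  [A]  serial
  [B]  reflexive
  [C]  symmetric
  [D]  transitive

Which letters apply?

(A) serial: every world has an R-successor.
(B) not reflexive: not e R e.
(C) symmetric: every R-edge is matched by its reverse.
(D) not transitive: a R c and c R b but not a R b.

A, C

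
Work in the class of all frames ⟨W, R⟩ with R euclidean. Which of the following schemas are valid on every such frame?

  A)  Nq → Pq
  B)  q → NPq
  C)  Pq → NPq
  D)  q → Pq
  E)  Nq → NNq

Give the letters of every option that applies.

(A) Nq → Pq is axiom D; it is valid on a frame exactly when R is serial. Such an R need not be serial, so not valid.
(B) axiom B: valid iff R is symmetric. Such an R need not be symmetric — not valid.
(C) Pq → NPq (axiom 5) characterises the euclidean frames. Every such R is euclidean — valid.
(D) q → Pq (the dual of axiom T) characterises the reflexive frames. Such an R need not be reflexive — not valid.
(E) Nq → NNq is axiom 4; it is valid on a frame exactly when R is transitive. Such an R need not be transitive, so not valid.

C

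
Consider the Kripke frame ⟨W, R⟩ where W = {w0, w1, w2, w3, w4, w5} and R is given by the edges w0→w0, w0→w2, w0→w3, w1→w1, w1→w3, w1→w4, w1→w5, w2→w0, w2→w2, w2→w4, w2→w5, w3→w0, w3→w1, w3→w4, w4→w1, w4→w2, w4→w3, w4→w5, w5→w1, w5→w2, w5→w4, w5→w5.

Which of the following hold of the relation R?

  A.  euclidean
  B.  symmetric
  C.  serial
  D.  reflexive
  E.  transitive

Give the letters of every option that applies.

(A) not euclidean: w0 R w2 and w0 R w3 but not w2 R w3.
(B) symmetric: every R-edge is matched by its reverse.
(C) serial: every world has an R-successor.
(D) not reflexive: not w3 R w3.
(E) not transitive: w0 R w2 and w2 R w4 but not w0 R w4.

B, C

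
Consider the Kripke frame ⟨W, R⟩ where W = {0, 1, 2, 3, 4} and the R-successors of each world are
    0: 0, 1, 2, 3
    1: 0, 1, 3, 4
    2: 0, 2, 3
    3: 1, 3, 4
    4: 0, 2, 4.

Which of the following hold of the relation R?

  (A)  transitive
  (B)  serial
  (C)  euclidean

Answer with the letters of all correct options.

B

(A) not transitive: 0 R 1 and 1 R 4 but not 0 R 4.
(B) serial: every world has an R-successor.
(C) not euclidean: 0 R 1 and 0 R 2 but not 1 R 2.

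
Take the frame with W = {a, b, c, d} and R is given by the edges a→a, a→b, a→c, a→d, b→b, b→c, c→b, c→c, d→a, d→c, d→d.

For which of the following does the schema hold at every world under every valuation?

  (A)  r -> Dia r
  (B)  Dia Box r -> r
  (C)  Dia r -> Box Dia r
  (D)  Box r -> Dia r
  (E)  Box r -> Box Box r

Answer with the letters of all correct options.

A, D

R is reflexive: each world relates to itself.
R is not symmetric: a R b but not b R a.
R is not transitive: d R a and a R b but not d R b.
R is not euclidean: a R b and a R a but not b R a.
R is serial: every world has an R-successor.
(A) r -> Dia r (the dual of axiom T) characterises the reflexive frames. R is reflexive — valid.
(B) Dia Box r -> r (the dual of axiom B) characterises the symmetric frames. R is not symmetric — not valid.
(C) Dia r -> Box Dia r is axiom 5; it is valid on a frame exactly when R is euclidean. R is not euclidean, so not valid.
(D) Box r -> Dia r (axiom D) characterises the serial frames. R is serial — valid.
(E) Box r -> Box Box r is axiom 4; it is valid on a frame exactly when R is transitive. R is not transitive, so not valid.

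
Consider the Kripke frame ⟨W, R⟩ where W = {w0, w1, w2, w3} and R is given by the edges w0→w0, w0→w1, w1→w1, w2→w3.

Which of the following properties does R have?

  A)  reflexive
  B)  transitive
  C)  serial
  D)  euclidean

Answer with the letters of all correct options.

(A) not reflexive: not w2 R w2.
(B) transitive: R is closed under composition.
(C) not serial: w3 has no R-successor.
(D) not euclidean: w0 R w1 and w0 R w0 but not w1 R w0.

B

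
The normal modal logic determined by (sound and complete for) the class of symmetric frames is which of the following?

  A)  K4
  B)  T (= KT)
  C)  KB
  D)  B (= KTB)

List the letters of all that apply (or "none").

C

(A) K4 is determined by the class of transitive frames.
(B) T (= KT) is determined by the class of reflexive frames.
(C) KB is determined by exactly this class.
(D) B (= KTB) is determined by the class of reflexive and symmetric frames.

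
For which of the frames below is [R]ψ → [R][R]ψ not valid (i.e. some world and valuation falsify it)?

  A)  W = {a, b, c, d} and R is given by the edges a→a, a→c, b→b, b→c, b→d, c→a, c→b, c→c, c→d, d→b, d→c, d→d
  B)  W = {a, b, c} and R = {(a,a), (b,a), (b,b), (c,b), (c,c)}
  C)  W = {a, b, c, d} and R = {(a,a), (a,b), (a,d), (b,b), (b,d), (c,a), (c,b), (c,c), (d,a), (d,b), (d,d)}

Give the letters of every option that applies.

A, B, C

The schema [R]ψ → [R][R]ψ is axiom 4; it is valid on a frame iff R is transitive.
(A) R is not transitive (a R c and c R b but not a R b), so the schema fails here.
(B) R is not transitive (c R b and b R a but not c R a), so the schema fails here.
(C) R is not transitive (b R d and d R a but not b R a), so the schema fails here.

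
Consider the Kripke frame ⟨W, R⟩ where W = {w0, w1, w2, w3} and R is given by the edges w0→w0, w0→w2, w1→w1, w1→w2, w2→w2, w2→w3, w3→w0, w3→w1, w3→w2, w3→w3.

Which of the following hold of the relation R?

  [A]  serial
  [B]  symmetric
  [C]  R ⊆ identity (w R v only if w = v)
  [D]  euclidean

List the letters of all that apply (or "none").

A

(A) serial: every world has an R-successor.
(B) not symmetric: w0 R w2 but not w2 R w0.
(C) not ⊆ identity: w0 R w2 with w0 ≠ w2.
(D) not euclidean: w0 R w2 and w0 R w0 but not w2 R w0.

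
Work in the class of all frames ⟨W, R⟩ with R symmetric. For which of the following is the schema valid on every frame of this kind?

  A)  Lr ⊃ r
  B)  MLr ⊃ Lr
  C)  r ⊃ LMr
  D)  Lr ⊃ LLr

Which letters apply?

C

(A) axiom T: valid iff R is reflexive. Such an R need not be reflexive — not valid.
(B) MLr ⊃ Lr is the dual of axiom 5, which corresponds to the euclidean property. Such an R need not be euclidean — not valid.
(C) r ⊃ LMr is axiom B, which corresponds to symmetry. Every such R is symmetric — valid.
(D) Lr ⊃ LLr (axiom 4) characterises the transitive frames. Such an R need not be transitive — not valid.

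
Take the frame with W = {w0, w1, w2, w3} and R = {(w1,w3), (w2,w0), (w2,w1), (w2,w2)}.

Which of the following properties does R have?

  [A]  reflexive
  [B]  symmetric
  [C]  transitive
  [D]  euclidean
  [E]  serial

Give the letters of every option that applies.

none

(A) not reflexive: not w0 R w0.
(B) not symmetric: w1 R w3 but not w3 R w1.
(C) not transitive: w2 R w1 and w1 R w3 but not w2 R w3.
(D) not euclidean: w2 R w0 and w2 R w1 but not w0 R w1.
(E) not serial: w0 has no R-successor.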